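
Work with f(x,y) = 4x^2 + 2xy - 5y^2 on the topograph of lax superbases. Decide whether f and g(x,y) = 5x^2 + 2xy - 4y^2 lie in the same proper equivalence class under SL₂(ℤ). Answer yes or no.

D₁ = 84, D₂ = 84
river cycle of f (length 6): (-5, 8, 1), (1, 8, -5), (-5, 2, 4), (4, 6, -3), (-3, 6, 4), (4, 2, -5)
river cycle of g (length 6): (-4, 6, 3), (3, 6, -4), (-4, 2, 5), (5, 8, -1), (-1, 8, 5), (5, 2, -4)
cycles differ ⇒ inequivalent

no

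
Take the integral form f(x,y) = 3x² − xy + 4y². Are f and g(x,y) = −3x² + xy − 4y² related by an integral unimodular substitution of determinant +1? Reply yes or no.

D₁ = -47, D₂ = -47
f: reduced (well bottom): (3,-1,4) with a≤c, −a<b≤a
g is negative-definite; reduce −g:
−g: reduced (well bottom): (3,-1,4) with a≤c, −a<b≤a
flip sign back: reduced form of g is (-3,1,-4)
reduced forms (3, -1, 4) vs (-3, 1, -4) ⇒ inequivalent

no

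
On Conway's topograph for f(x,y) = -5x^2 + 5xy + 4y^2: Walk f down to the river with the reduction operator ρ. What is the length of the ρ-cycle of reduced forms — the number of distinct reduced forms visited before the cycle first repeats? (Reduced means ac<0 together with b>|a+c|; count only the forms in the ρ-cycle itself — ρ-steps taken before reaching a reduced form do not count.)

D = 105, ⌊√D⌋ = 10
river: ρ → (4,3,-6)
river: ρ → (-6,9,1)
river: ρ → (1,9,-6)
river: ρ → (-6,3,4)
river: ρ → (4,5,-5)
river: ρ → (-5,5,4)
ρ-cycle length = 6 (tail of 0 descent steps not counted)

6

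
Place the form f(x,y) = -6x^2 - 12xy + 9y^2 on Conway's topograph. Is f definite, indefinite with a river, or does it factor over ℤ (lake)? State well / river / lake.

D = b²−4ac = (-12)² − 4·(-6)·9 = 360
D > 0 non-square ⇒ indefinite ⇒ periodic river

river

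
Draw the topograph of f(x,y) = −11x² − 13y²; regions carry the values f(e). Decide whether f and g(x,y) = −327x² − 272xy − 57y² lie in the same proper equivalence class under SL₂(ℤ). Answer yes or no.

D₁ = -572, D₂ = -572
f is negative-definite; reduce −f:
−f: reduced (well bottom): (11,0,13) with a≤c, −a<b≤a
flip sign back: reduced form of f is (-11,0,-13)
g is negative-definite; reduce −g:
−g: flip: (327,272,57)→(57,-272,327)
−g: translate: b→-44 (≡-272 mod 114), so (57,-272,327)→(57,-44,11)
−g: flip: (57,-44,11)→(11,44,57)
−g: translate: b→0 (≡44 mod 22), so (11,44,57)→(11,0,13)
−g: reduced (well bottom): (11,0,13) with a≤c, −a<b≤a
flip sign back: reduced form of g is (-11,0,-13)
reduced forms (-11, 0, -13) vs (-11, 0, -13) ⇒ equivalent

yes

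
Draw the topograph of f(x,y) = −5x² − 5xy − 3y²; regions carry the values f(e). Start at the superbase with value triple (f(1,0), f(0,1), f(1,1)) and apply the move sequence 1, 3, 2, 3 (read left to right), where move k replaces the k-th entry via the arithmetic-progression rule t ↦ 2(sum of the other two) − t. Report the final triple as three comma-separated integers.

start (-5,-3,-13) = (f(1,0),f(0,1),f(1,1))
replace slot 1: 2·((-3)+(-13)) − (-5) = -27 → (-27,-3,-13)
replace slot 3: 2·((-27)+(-3)) − (-13) = -47 → (-27,-3,-47)
replace slot 2: 2·((-27)+(-47)) − (-3) = -145 → (-27,-145,-47)
replace slot 3: 2·((-27)+(-145)) − (-47) = -297 → (-27,-145,-297)

-27,-145,-297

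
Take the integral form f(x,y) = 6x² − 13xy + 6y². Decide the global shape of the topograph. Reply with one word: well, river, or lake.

D = b²−4ac = (-13)² − 4·6·6 = 25
D = 5² is a perfect square ⇒ form factors over ℤ ⇒ lakes

lake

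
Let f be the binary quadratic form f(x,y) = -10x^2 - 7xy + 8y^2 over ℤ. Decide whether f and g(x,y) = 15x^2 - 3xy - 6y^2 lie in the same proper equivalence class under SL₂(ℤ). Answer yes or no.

D₁ = 369, D₂ = 369
river cycle of f (length 16): (8, 7, -10), (-10, 13, 5), (5, 17, -4), (-4, 15, 9), (9, 3, -10), (-10, 17, 2), (2, 19, -1), (-1, 19, 2), (2, 17, -10), (-10, 3, 9), … (6 more)
river cycle of g (length 10): (-6, 15, 6), (6, 9, -12), (-12, 15, 3), (3, 15, -12), (-12, 9, 6), (6, 15, -6), (-6, 9, 12), (12, 15, -3), (-3, 15, 12), (12, 9, -6)
cycles differ ⇒ inequivalent

no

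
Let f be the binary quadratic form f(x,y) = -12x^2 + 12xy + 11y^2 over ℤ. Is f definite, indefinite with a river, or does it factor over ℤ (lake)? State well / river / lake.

D = b²−4ac = 12² − 4·(-12)·11 = 672
D > 0 non-square ⇒ indefinite ⇒ periodic river

river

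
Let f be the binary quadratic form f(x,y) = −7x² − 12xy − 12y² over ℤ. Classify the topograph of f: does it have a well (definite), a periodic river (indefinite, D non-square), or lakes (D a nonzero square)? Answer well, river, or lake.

D = b²−4ac = (-12)² − 4·(-7)·(-12) = -192
D < 0 ⇒ definite ⇒ every region one sign ⇒ single well

well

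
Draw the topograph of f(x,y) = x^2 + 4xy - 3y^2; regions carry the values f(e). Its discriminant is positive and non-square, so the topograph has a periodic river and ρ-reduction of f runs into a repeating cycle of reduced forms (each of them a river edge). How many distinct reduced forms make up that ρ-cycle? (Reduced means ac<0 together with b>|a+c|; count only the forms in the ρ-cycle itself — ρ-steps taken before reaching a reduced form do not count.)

D = 28, ⌊√D⌋ = 5
river: ρ → (-3,2,2)
river: ρ → (2,2,-3)
river: ρ → (-3,4,1)
river: ρ → (1,4,-3)
ρ-cycle length = 4 (tail of 0 descent steps not counted)

4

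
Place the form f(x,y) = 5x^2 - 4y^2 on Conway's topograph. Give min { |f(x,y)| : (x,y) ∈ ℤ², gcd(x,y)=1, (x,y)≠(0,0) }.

descent: ρ → (-4,8,1)  [lands on river]
river: ρ → (1,8,-4)
closes: descent 1, river 2
min |a| on river = 1

1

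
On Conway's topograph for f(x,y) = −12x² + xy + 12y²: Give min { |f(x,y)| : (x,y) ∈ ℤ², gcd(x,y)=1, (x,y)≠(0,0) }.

river: ρ → (12,23,-1)
river: ρ → (-1,23,12)
river: ρ → (12,1,-12)
river: ρ → (-12,23,1)
river: ρ → (1,23,-12)
river: ρ → (-12,1,12)
closes: descent 0, river 6
min |a| on river = 1

1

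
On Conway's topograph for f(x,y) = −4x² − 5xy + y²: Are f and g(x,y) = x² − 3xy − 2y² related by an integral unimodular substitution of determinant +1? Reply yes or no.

D₁ = 41, D₂ = 17
discriminants differ ⇒ not SL₂(ℤ)-equivalent

no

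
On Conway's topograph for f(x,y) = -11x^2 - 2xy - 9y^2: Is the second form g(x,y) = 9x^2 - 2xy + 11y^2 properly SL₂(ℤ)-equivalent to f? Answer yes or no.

D₁ = -392, D₂ = -392
f is negative-definite; reduce −f:
−f: flip: (11,2,9)→(9,-2,11)
−f: reduced (well bottom): (9,-2,11) with a≤c, −a<b≤a
flip sign back: reduced form of f is (-9,2,-11)
g: reduced (well bottom): (9,-2,11) with a≤c, −a<b≤a
reduced forms (-9, 2, -11) vs (9, -2, 11) ⇒ inequivalent

no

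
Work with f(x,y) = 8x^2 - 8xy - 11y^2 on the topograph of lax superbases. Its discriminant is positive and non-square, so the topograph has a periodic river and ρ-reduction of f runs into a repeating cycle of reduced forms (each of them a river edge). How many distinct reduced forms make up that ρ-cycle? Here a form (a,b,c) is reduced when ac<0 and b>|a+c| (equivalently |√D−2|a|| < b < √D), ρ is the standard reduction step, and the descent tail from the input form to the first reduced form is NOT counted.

D = 416, ⌊√D⌋ = 20
descent: ρ → (-11,8,8)  [lands on river]
river: ρ → (8,8,-11)
river: ρ → (-11,14,5)
river: ρ → (5,16,-8)
river: ρ → (-8,16,5)
river: ρ → (5,14,-11)
ρ-cycle length = 6 (tail of 1 descent step not counted)

6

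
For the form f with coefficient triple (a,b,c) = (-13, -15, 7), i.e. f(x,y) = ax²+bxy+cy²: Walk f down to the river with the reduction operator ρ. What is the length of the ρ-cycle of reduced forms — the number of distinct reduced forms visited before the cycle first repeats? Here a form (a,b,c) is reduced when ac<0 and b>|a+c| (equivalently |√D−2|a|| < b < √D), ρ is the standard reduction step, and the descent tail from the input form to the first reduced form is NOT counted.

D = 589, ⌊√D⌋ = 24
descent: ρ → (7,15,-13)  [lands on river]
river: ρ → (-13,11,9)
river: ρ → (9,7,-15)
river: ρ → (-15,23,1)
river: ρ → (1,23,-15)
river: ρ → (-15,7,9)
river: ρ → (9,11,-13)
river: ρ → (-13,15,7)
river: ρ → (7,13,-15)
river: ρ → (-15,17,5)
river: ρ → (5,23,-3)
river: ρ → (-3,19,19)
river: ρ → (19,19,-3)
river: ρ → (-3,23,5)
river: ρ → (5,17,-15)
river: ρ → (-15,13,7)
ρ-cycle length = 16 (tail of 1 descent step not counted)

16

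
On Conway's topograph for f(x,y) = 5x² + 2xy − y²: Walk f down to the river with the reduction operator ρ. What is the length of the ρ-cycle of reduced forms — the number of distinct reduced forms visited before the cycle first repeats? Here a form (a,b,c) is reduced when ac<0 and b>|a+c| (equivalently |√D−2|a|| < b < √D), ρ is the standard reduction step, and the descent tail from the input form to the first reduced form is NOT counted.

D = 24, ⌊√D⌋ = 4
descent: ρ → (-1,4,2)  [lands on river]
river: ρ → (2,4,-1)
ρ-cycle length = 2 (tail of 1 descent step not counted)

2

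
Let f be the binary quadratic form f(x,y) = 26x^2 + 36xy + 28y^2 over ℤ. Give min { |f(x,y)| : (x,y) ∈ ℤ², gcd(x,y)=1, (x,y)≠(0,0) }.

translate: b→-16 (≡36 mod 52), so (26,36,28)→(26,-16,18)
flip: (26,-16,18)→(18,16,26)
reduced (well bottom): (18,16,26) with a≤c, −a<b≤a
well minimum = a = 18

18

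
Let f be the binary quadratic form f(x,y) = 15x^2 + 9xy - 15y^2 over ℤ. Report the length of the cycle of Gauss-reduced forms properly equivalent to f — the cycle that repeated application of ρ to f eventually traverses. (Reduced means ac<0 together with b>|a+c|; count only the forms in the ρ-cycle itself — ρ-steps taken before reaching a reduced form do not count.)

D = 981, ⌊√D⌋ = 31
river: ρ → (-15,21,9)
river: ρ → (9,15,-21)
river: ρ → (-21,27,3)
river: ρ → (3,27,-21)
river: ρ → (-21,15,9)
river: ρ → (9,21,-15)
river: ρ → (-15,9,15)
river: ρ → (15,21,-9)
river: ρ → (-9,15,21)
river: ρ → (21,27,-3)
river: ρ → (-3,27,21)
river: ρ → (21,15,-9)
river: ρ → (-9,21,15)
river: ρ → (15,9,-15)
ρ-cycle length = 14 (tail of 0 descent steps not counted)

14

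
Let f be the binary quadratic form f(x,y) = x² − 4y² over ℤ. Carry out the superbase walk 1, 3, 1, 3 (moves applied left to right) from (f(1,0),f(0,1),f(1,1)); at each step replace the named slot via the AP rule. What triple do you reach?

start (1,-4,-3) = (f(1,0),f(0,1),f(1,1))
replace slot 1: 2·((-4)+(-3)) − 1 = -15 → (-15,-4,-3)
replace slot 3: 2·((-15)+(-4)) − (-3) = -35 → (-15,-4,-35)
replace slot 1: 2·((-4)+(-35)) − (-15) = -63 → (-63,-4,-35)
replace slot 3: 2·((-63)+(-4)) − (-35) = -99 → (-63,-4,-99)

-63,-4,-99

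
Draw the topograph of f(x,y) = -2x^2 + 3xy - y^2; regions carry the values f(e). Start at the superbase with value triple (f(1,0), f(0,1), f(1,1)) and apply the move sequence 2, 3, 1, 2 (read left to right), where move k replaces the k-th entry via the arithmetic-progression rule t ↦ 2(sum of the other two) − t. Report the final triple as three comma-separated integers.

start (-2,-1,0) = (f(1,0),f(0,1),f(1,1))
replace slot 2: 2·((-2)+0) − (-1) = -3 → (-2,-3,0)
replace slot 3: 2·((-2)+(-3)) − 0 = -10 → (-2,-3,-10)
replace slot 1: 2·((-3)+(-10)) − (-2) = -24 → (-24,-3,-10)
replace slot 2: 2·((-24)+(-10)) − (-3) = -65 → (-24,-65,-10)

-24,-65,-10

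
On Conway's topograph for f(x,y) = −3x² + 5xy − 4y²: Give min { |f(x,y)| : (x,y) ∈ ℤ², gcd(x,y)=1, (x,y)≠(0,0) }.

translate: b→1 (≡-5 mod 6), so (3,-5,4)→(3,1,2)
flip: (3,1,2)→(2,-1,3)
reduced (well bottom): (2,-1,3) with a≤c, −a<b≤a
well minimum |f| = |-2| = 2 (negative-definite)

2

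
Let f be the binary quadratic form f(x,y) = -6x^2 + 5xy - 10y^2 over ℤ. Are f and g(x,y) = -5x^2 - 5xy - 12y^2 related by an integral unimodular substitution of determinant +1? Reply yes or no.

D₁ = -215, D₂ = -215
f is negative-definite; reduce −f:
−f: reduced (well bottom): (6,-5,10) with a≤c, −a<b≤a
flip sign back: reduced form of f is (-6,5,-10)
g is negative-definite; reduce −g:
−g: reduced (well bottom): (5,5,12) with a≤c, −a<b≤a
flip sign back: reduced form of g is (-5,-5,-12)
reduced forms (-6, 5, -10) vs (-5, -5, -12) ⇒ inequivalent

no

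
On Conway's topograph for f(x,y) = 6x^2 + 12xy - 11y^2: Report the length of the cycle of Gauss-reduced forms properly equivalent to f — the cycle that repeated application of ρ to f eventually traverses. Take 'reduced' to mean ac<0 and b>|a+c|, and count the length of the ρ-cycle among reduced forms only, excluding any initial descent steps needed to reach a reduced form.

D = 408, ⌊√D⌋ = 20
river: ρ → (-11,10,7)
river: ρ → (7,18,-3)
river: ρ → (-3,18,7)
river: ρ → (7,10,-11)
river: ρ → (-11,12,6)
river: ρ → (6,12,-11)
ρ-cycle length = 6 (tail of 0 descent steps not counted)

6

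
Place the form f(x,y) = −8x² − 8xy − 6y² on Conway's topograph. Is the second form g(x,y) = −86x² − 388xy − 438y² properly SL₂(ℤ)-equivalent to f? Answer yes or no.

D₁ = -128, D₂ = -128
f is negative-definite; reduce −f:
−f: flip: (8,8,6)→(6,-8,8)
−f: translate: b→4 (≡-8 mod 12), so (6,-8,8)→(6,4,6)
−f: reduced (well bottom): (6,4,6) with a≤c, −a<b≤a
flip sign back: reduced form of f is (-6,-4,-6)
g is negative-definite; reduce −g:
−g: translate: b→44 (≡388 mod 172), so (86,388,438)→(86,44,6)
−g: flip: (86,44,6)→(6,-44,86)
−g: translate: b→4 (≡-44 mod 12), so (6,-44,86)→(6,4,6)
−g: reduced (well bottom): (6,4,6) with a≤c, −a<b≤a
flip sign back: reduced form of g is (-6,-4,-6)
reduced forms (-6, -4, -6) vs (-6, -4, -6) ⇒ equivalent

yes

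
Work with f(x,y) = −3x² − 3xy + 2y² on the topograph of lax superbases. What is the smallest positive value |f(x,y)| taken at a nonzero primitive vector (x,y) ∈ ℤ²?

descent: ρ → (2,3,-3)  [lands on river]
river: ρ → (-3,3,2)
river: ρ → (2,5,-1)
river: ρ → (-1,5,2)
closes: descent 1, river 4
min |a| on river = 1

1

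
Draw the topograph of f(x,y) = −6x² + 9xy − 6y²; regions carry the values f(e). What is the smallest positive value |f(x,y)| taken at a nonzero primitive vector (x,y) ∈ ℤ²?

translate: b→3 (≡-9 mod 12), so (6,-9,6)→(6,3,3)
flip: (6,3,3)→(3,-3,6)
translate: b→3 (≡-3 mod 6), so (3,-3,6)→(3,3,6)
reduced (well bottom): (3,3,6) with a≤c, −a<b≤a
well minimum |f| = |-3| = 3 (negative-definite)

3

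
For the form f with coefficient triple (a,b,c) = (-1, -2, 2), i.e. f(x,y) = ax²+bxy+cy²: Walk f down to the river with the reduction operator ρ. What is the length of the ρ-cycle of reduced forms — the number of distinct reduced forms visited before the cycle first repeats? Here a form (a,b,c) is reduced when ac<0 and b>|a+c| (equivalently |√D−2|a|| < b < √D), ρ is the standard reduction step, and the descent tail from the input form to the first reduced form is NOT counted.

D = 12, ⌊√D⌋ = 3
descent: ρ → (2,2,-1)  [lands on river]
river: ρ → (-1,2,2)
ρ-cycle length = 2 (tail of 1 descent step not counted)

2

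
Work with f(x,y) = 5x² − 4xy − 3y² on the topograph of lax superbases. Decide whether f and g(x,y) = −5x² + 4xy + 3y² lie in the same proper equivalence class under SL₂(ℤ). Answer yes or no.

D₁ = 76, D₂ = 76
river cycle of f (length 6): (-3, 4, 5), (5, 6, -2), (-2, 6, 5), (5, 4, -3), (-3, 8, 1), (1, 8, -3)
river cycle of g (length 6): (3, 8, -1), (-1, 8, 3), (3, 4, -5), (-5, 6, 2), (2, 6, -5), (-5, 4, 3)
cycles differ ⇒ inequivalent

no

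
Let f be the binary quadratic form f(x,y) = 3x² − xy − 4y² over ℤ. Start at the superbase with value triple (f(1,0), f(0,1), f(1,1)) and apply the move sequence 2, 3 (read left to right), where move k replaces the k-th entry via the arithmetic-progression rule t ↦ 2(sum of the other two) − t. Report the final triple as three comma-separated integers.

start (3,-4,-2) = (f(1,0),f(0,1),f(1,1))
replace slot 2: 2·(3+(-2)) − (-4) = 6 → (3,6,-2)
replace slot 3: 2·(3+6) − (-2) = 20 → (3,6,20)

3,6,20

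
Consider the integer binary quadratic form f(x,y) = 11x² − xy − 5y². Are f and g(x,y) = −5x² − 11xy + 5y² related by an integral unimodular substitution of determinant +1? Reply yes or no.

D₁ = 221, D₂ = 221
river cycle of f (length 4): (-5, 11, 5), (5, 9, -7), (-7, 5, 7), (7, 9, -5)
river cycle of g (length 4): (5, 11, -5), (-5, 9, 7), (7, 5, -7), (-7, 9, 5)
cycles differ ⇒ inequivalent

no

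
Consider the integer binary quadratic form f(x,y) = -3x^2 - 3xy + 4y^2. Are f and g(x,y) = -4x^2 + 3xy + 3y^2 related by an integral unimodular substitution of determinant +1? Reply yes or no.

D₁ = 57, D₂ = 57
river cycle of f (length 6): (4, 3, -3), (-3, 3, 4), (4, 5, -2), (-2, 7, 1), (1, 7, -2), (-2, 5, 4)
river cycle of g (length 6): (3, 3, -4), (-4, 5, 2), (2, 7, -1), (-1, 7, 2), (2, 5, -4), (-4, 3, 3)
cycles differ ⇒ inequivalent

no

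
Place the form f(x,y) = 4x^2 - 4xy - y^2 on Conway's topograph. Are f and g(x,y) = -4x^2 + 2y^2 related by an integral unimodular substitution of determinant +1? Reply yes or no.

D₁ = 32, D₂ = 32
river cycle of f (length 2): (-1, 4, 4), (4, 4, -1)
river cycle of g (length 2): (2, 4, -2), (-2, 4, 2)
cycles differ ⇒ inequivalent

no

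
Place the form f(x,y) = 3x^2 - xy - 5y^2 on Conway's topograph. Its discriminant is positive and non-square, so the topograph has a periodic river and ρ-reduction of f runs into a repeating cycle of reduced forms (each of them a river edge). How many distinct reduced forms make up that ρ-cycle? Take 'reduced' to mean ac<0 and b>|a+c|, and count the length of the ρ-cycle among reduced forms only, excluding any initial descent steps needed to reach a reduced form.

D = 61, ⌊√D⌋ = 7
descent: ρ → (-5,1,3)
descent: ρ → (3,5,-3)  [lands on river]
river: ρ → (-3,7,1)
river: ρ → (1,7,-3)
river: ρ → (-3,5,3)
river: ρ → (3,7,-1)
river: ρ → (-1,7,3)
ρ-cycle length = 6 (tail of 2 descent steps not counted)

6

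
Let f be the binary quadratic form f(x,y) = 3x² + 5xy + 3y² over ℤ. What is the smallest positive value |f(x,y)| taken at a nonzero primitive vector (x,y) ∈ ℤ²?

translate: b→-1 (≡5 mod 6), so (3,5,3)→(3,-1,1)
flip: (3,-1,1)→(1,1,3)
reduced (well bottom): (1,1,3) with a≤c, −a<b≤a
well minimum = a = 1

1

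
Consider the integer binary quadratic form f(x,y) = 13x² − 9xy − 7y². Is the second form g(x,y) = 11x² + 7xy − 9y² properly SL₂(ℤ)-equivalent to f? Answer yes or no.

D₁ = 445, D₂ = 445
river cycle of f (length 6): (-7, 9, 13), (13, 17, -3), (-3, 19, 7), (7, 9, -13), (-13, 17, 3), (3, 19, -7)
river cycle of g (length 10): (-9, 11, 9), (9, 7, -11), (-11, 15, 5), (5, 15, -11), (-11, 7, 9), (9, 11, -9), (-9, 7, 11), (11, 15, -5), (-5, 15, 11), (11, 7, -9)
cycles differ ⇒ inequivalent

no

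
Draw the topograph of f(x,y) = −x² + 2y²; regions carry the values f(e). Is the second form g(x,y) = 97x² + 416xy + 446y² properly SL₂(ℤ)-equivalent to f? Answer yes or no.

D₁ = 8, D₂ = 8
river cycle of f (length 2): (-1, 2, 1), (1, 2, -1)
river cycle of g (length 2): (-1, 2, 1), (1, 2, -1)
cycles coincide ⇒ equivalent

yes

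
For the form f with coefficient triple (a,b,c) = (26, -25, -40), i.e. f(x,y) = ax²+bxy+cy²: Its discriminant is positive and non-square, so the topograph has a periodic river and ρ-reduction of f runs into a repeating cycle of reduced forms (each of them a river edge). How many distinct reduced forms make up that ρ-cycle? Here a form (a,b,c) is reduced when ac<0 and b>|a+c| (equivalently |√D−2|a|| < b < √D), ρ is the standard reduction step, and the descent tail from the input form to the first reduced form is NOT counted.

D = 4785, ⌊√D⌋ = 69
descent: ρ → (-40,25,26)  [lands on river]
river: ρ → (26,27,-39)
river: ρ → (-39,51,14)
river: ρ → (14,61,-19)
river: ρ → (-19,53,26)
river: ρ → (26,51,-21)
river: ρ → (-21,33,44)
river: ρ → (44,55,-10)
river: ρ → (-10,65,14)
river: ρ → (14,47,-46)
river: ρ → (-46,45,15)
river: ρ → (15,45,-46)
river: ρ → (-46,47,14)
river: ρ → (14,65,-10)
river: ρ → (-10,55,44)
river: ρ → (44,33,-21)
river: ρ → (-21,51,26)
river: ρ → (26,53,-19)
river: ρ → (-19,61,14)
river: ρ → (14,51,-39)
river: ρ → (-39,27,26)
river: ρ → (26,25,-40)
river: ρ → (-40,55,11)
river: ρ → (11,55,-40)
ρ-cycle length = 24 (tail of 1 descent step not counted)

24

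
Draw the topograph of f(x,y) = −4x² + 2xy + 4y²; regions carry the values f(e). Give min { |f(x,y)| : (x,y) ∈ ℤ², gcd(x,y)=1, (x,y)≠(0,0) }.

river: ρ → (4,6,-2)
river: ρ → (-2,6,4)
river: ρ → (4,2,-4)
river: ρ → (-4,6,2)
river: ρ → (2,6,-4)
river: ρ → (-4,2,4)
closes: descent 0, river 6
min |a| on river = 2

2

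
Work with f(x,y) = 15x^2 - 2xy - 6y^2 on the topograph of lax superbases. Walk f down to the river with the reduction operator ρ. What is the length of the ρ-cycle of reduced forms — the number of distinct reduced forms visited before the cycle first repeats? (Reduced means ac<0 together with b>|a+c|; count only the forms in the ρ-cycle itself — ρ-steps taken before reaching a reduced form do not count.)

D = 364, ⌊√D⌋ = 19
descent: ρ → (-6,14,7)  [lands on river]
river: ρ → (7,14,-6)
river: ρ → (-6,10,11)
river: ρ → (11,12,-5)
river: ρ → (-5,18,2)
river: ρ → (2,18,-5)
river: ρ → (-5,12,11)
river: ρ → (11,10,-6)
ρ-cycle length = 8 (tail of 1 descent step not counted)

8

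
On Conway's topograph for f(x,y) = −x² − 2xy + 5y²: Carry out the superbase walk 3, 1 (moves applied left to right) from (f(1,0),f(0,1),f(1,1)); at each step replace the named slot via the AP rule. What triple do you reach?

start (-1,5,2) = (f(1,0),f(0,1),f(1,1))
replace slot 3: 2·((-1)+5) − 2 = 6 → (-1,5,6)
replace slot 1: 2·(5+6) − (-1) = 23 → (23,5,6)

23,5,6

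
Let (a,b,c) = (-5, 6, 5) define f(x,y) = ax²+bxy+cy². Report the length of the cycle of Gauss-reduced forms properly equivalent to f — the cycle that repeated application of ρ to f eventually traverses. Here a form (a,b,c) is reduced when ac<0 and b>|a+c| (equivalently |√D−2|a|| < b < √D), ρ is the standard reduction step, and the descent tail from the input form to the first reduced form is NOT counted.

D = 136, ⌊√D⌋ = 11
river: ρ → (5,4,-6)
river: ρ → (-6,8,3)
river: ρ → (3,10,-3)
river: ρ → (-3,8,6)
river: ρ → (6,4,-5)
river: ρ → (-5,6,5)
ρ-cycle length = 6 (tail of 0 descent steps not counted)

6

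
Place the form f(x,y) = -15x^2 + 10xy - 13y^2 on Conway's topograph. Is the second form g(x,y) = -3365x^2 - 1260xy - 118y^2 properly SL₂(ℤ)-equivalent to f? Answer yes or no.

D₁ = -680, D₂ = -680
f is negative-definite; reduce −f:
−f: flip: (15,-10,13)→(13,10,15)
−f: reduced (well bottom): (13,10,15) with a≤c, −a<b≤a
flip sign back: reduced form of f is (-13,-10,-15)
g is negative-definite; reduce −g:
−g: flip: (3365,1260,118)→(118,-1260,3365)
−g: translate: b→-80 (≡-1260 mod 236), so (118,-1260,3365)→(118,-80,15)
−g: flip: (118,-80,15)→(15,80,118)
−g: translate: b→-10 (≡80 mod 30), so (15,80,118)→(15,-10,13)
−g: flip: (15,-10,13)→(13,10,15)
−g: reduced (well bottom): (13,10,15) with a≤c, −a<b≤a
flip sign back: reduced form of g is (-13,-10,-15)
reduced forms (-13, -10, -15) vs (-13, -10, -15) ⇒ equivalent

yes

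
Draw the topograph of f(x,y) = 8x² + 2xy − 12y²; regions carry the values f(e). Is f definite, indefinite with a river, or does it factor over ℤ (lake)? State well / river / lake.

D = b²−4ac = 2² − 4·8·(-12) = 388
D > 0 non-square ⇒ indefinite ⇒ periodic river

river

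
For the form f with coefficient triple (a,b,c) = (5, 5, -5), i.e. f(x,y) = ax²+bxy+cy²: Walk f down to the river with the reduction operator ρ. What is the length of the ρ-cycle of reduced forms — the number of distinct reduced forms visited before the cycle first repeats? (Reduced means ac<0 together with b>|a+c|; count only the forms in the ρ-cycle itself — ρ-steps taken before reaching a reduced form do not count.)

D = 125, ⌊√D⌋ = 11
river: ρ → (-5,5,5)
river: ρ → (5,5,-5)
ρ-cycle length = 2 (tail of 0 descent steps not counted)

2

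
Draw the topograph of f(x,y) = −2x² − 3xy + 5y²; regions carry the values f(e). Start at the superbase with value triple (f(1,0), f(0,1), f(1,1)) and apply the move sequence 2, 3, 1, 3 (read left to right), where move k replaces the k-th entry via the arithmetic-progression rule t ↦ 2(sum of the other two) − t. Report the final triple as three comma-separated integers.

start (-2,5,0) = (f(1,0),f(0,1),f(1,1))
replace slot 2: 2·((-2)+0) − 5 = -9 → (-2,-9,0)
replace slot 3: 2·((-2)+(-9)) − 0 = -22 → (-2,-9,-22)
replace slot 1: 2·((-9)+(-22)) − (-2) = -60 → (-60,-9,-22)
replace slot 3: 2·((-60)+(-9)) − (-22) = -116 → (-60,-9,-116)

-60,-9,-116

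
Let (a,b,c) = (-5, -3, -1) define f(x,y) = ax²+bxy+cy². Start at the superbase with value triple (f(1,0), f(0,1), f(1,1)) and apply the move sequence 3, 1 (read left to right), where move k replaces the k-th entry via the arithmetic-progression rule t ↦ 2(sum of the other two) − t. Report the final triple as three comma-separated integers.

start (-5,-1,-9) = (f(1,0),f(0,1),f(1,1))
replace slot 3: 2·((-5)+(-1)) − (-9) = -3 → (-5,-1,-3)
replace slot 1: 2·((-1)+(-3)) − (-5) = -3 → (-3,-1,-3)

-3,-1,-3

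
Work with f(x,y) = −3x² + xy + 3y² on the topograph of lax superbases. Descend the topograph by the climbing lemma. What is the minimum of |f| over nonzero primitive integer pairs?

river: ρ → (3,5,-1)
river: ρ → (-1,5,3)
river: ρ → (3,1,-3)
river: ρ → (-3,5,1)
river: ρ → (1,5,-3)
river: ρ → (-3,1,3)
closes: descent 0, river 6
min |a| on river = 1

1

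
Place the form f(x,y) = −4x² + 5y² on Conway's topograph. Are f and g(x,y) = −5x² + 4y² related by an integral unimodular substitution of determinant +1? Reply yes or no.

D₁ = 80, D₂ = 80
river cycle of f (length 2): (-4, 8, 1), (1, 8, -4)
river cycle of g (length 2): (4, 8, -1), (-1, 8, 4)
cycles differ ⇒ inequivalent

no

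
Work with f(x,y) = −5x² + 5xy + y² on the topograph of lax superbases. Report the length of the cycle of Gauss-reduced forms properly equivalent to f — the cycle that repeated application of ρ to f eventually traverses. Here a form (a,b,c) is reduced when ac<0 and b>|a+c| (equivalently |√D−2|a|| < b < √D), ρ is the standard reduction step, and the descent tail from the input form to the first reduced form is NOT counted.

D = 45, ⌊√D⌋ = 6
river: ρ → (1,5,-5)
river: ρ → (-5,5,1)
ρ-cycle length = 2 (tail of 0 descent steps not counted)

2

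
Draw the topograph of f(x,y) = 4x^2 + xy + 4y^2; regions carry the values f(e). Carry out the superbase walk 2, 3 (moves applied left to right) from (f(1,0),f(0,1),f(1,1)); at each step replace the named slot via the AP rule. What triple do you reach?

start (4,4,9) = (f(1,0),f(0,1),f(1,1))
replace slot 2: 2·(4+9) − 4 = 22 → (4,22,9)
replace slot 3: 2·(4+22) − 9 = 43 → (4,22,43)

4,22,43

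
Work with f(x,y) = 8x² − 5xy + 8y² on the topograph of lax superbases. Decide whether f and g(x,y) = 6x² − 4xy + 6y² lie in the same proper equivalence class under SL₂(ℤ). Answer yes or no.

D₁ = -231, D₂ = -128
discriminants differ ⇒ not SL₂(ℤ)-equivalent

no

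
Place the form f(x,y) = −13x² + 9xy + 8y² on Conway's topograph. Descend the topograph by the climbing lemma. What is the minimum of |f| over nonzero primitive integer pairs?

river: ρ → (8,7,-14)
river: ρ → (-14,21,1)
river: ρ → (1,21,-14)
river: ρ → (-14,7,8)
river: ρ → (8,9,-13)
river: ρ → (-13,17,4)
river: ρ → (4,15,-17)
river: ρ → (-17,19,2)
river: ρ → (2,21,-7)
river: ρ → (-7,21,2)
river: ρ → (2,19,-17)
river: ρ → (-17,15,4)
river: ρ → (4,17,-13)
river: ρ → (-13,9,8)
closes: descent 0, river 14
min |a| on river = 1

1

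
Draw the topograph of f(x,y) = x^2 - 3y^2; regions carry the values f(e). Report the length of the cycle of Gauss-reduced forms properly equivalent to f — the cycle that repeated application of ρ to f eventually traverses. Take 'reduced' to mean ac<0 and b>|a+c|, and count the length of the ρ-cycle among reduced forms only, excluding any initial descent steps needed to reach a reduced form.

D = 12, ⌊√D⌋ = 3
descent: ρ → (-3,0,1)
descent: ρ → (1,2,-2)  [lands on river]
river: ρ → (-2,2,1)
ρ-cycle length = 2 (tail of 2 descent steps not counted)

2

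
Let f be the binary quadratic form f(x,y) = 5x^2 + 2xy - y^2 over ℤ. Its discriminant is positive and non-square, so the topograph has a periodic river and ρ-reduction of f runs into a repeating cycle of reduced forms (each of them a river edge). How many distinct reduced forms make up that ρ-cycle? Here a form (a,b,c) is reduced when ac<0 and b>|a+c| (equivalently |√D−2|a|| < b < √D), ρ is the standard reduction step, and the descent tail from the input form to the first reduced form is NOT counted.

D = 24, ⌊√D⌋ = 4
descent: ρ → (-1,4,2)  [lands on river]
river: ρ → (2,4,-1)
ρ-cycle length = 2 (tail of 1 descent step not counted)

2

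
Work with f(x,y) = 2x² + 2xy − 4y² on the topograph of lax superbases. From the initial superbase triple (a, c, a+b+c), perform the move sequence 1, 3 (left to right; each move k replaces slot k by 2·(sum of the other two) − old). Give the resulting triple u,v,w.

start (2,-4,0) = (f(1,0),f(0,1),f(1,1))
replace slot 1: 2·((-4)+0) − 2 = -10 → (-10,-4,0)
replace slot 3: 2·((-10)+(-4)) − 0 = -28 → (-10,-4,-28)

-10,-4,-28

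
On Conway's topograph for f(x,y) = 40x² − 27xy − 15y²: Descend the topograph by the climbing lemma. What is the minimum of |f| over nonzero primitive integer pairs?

descent: ρ → (-15,27,40)  [lands on river]
river: ρ → (40,53,-2)
river: ρ → (-2,55,13)
river: ρ → (13,49,-14)
river: ρ → (-14,35,34)
river: ρ → (34,33,-15)
closes: descent 1, river 6
min |a| on river = 2

2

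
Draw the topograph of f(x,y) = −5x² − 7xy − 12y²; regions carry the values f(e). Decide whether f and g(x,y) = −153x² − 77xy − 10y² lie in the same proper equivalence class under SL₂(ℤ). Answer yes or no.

D₁ = -191, D₂ = -191
f is negative-definite; reduce −f:
−f: translate: b→-3 (≡7 mod 10), so (5,7,12)→(5,-3,10)
−f: reduced (well bottom): (5,-3,10) with a≤c, −a<b≤a
flip sign back: reduced form of f is (-5,3,-10)
g is negative-definite; reduce −g:
−g: flip: (153,77,10)→(10,-77,153)
−g: translate: b→3 (≡-77 mod 20), so (10,-77,153)→(10,3,5)
−g: flip: (10,3,5)→(5,-3,10)
−g: reduced (well bottom): (5,-3,10) with a≤c, −a<b≤a
flip sign back: reduced form of g is (-5,3,-10)
reduced forms (-5, 3, -10) vs (-5, 3, -10) ⇒ equivalent

yes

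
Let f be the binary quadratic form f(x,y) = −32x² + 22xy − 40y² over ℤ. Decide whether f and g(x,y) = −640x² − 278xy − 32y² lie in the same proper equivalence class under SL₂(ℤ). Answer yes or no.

D₁ = -4636, D₂ = -4636
f is negative-definite; reduce −f:
−f: reduced (well bottom): (32,-22,40) with a≤c, −a<b≤a
flip sign back: reduced form of f is (-32,22,-40)
g is negative-definite; reduce −g:
−g: flip: (640,278,32)→(32,-278,640)
−g: translate: b→-22 (≡-278 mod 64), so (32,-278,640)→(32,-22,40)
−g: reduced (well bottom): (32,-22,40) with a≤c, −a<b≤a
flip sign back: reduced form of g is (-32,22,-40)
reduced forms (-32, 22, -40) vs (-32, 22, -40) ⇒ equivalent

yes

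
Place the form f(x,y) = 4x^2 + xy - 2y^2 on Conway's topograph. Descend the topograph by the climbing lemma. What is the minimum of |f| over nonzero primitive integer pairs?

descent: ρ → (-2,3,3)  [lands on river]
river: ρ → (3,3,-2)
river: ρ → (-2,5,1)
river: ρ → (1,5,-2)
closes: descent 1, river 4
min |a| on river = 1

1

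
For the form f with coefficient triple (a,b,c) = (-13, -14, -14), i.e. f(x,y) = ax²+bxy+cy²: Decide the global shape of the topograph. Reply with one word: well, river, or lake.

D = b²−4ac = (-14)² − 4·(-13)·(-14) = -532
D < 0 ⇒ definite ⇒ every region one sign ⇒ single well

well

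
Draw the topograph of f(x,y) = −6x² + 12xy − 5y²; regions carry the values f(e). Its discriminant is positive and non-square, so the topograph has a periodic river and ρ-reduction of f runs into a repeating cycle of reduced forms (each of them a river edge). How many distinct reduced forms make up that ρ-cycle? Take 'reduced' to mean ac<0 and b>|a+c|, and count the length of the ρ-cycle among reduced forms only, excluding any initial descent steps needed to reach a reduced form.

D = 24, ⌊√D⌋ = 4
descent: ρ → (-5,-2,1)
descent: ρ → (1,4,-2)  [lands on river]
river: ρ → (-2,4,1)
ρ-cycle length = 2 (tail of 2 descent steps not counted)

2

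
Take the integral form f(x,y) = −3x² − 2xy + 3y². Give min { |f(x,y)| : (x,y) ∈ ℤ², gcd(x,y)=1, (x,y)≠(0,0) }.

descent: ρ → (3,2,-3)  [lands on river]
river: ρ → (-3,4,2)
river: ρ → (2,4,-3)
river: ρ → (-3,2,3)
river: ρ → (3,4,-2)
river: ρ → (-2,4,3)
closes: descent 1, river 6
min |a| on river = 2

2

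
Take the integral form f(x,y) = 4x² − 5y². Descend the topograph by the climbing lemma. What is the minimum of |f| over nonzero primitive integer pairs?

descent: ρ → (-5,0,4)
descent: ρ → (4,8,-1)  [lands on river]
river: ρ → (-1,8,4)
closes: descent 2, river 2
min |a| on river = 1

1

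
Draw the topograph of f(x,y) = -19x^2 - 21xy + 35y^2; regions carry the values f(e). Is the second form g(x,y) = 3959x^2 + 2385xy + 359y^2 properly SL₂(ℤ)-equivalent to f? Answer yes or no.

D₁ = 3101, D₂ = 3101
river cycle of f (length 10): (35, 21, -19), (-19, 55, 1), (1, 55, -19), (-19, 21, 35), (35, 49, -5), (-5, 51, 25), (25, 49, -7), (-7, 49, 25), (25, 51, -5), (-5, 49, 35)
river cycle of g (length 10): (35, 21, -19), (-19, 55, 1), (1, 55, -19), (-19, 21, 35), (35, 49, -5), (-5, 51, 25), (25, 49, -7), (-7, 49, 25), (25, 51, -5), (-5, 49, 35)
cycles coincide ⇒ equivalent

yes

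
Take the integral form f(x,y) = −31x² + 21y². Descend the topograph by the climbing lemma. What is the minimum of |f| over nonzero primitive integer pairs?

descent: ρ → (21,42,-10)  [lands on river]
river: ρ → (-10,38,29)
river: ρ → (29,20,-19)
river: ρ → (-19,18,30)
river: ρ → (30,42,-7)
river: ρ → (-7,42,30)
river: ρ → (30,18,-19)
river: ρ → (-19,20,29)
river: ρ → (29,38,-10)
river: ρ → (-10,42,21)
closes: descent 1, river 10
min |a| on river = 7

7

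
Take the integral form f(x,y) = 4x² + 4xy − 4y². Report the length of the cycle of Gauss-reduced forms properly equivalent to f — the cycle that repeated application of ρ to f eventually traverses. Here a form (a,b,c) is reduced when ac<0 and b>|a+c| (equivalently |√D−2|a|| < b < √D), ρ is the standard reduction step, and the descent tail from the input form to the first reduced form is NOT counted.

D = 80, ⌊√D⌋ = 8
river: ρ → (-4,4,4)
river: ρ → (4,4,-4)
ρ-cycle length = 2 (tail of 0 descent steps not counted)

2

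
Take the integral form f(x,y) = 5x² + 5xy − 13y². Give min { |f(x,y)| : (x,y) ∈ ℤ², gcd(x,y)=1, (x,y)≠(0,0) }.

descent: ρ → (-13,-5,5)
descent: ρ → (5,15,-3)  [lands on river]
river: ρ → (-3,15,5)
closes: descent 2, river 2
min |a| on river = 3

3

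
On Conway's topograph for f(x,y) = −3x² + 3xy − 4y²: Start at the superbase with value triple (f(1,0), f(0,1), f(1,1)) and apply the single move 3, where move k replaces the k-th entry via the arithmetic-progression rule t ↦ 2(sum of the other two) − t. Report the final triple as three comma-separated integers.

start (-3,-4,-4) = (f(1,0),f(0,1),f(1,1))
replace slot 3: 2·((-3)+(-4)) − (-4) = -10 → (-3,-4,-10)

-3,-4,-10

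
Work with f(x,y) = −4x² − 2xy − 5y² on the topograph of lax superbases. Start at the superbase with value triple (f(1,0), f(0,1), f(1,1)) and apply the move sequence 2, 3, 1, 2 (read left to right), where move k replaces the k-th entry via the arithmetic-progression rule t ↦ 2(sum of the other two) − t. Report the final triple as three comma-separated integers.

start (-4,-5,-11) = (f(1,0),f(0,1),f(1,1))
replace slot 2: 2·((-4)+(-11)) − (-5) = -25 → (-4,-25,-11)
replace slot 3: 2·((-4)+(-25)) − (-11) = -47 → (-4,-25,-47)
replace slot 1: 2·((-25)+(-47)) − (-4) = -140 → (-140,-25,-47)
replace slot 2: 2·((-140)+(-47)) − (-25) = -349 → (-140,-349,-47)

-140,-349,-47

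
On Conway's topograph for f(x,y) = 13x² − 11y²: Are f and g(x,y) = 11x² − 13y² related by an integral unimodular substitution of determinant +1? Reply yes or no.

D₁ = 572, D₂ = 572
river cycle of f (length 2): (-11, 22, 2), (2, 22, -11)
river cycle of g (length 2): (11, 22, -2), (-2, 22, 11)
cycles differ ⇒ inequivalent

no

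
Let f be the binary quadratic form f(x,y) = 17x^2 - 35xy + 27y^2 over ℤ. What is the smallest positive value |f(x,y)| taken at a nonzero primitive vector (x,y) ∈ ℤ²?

translate: b→-1 (≡-35 mod 34), so (17,-35,27)→(17,-1,9)
flip: (17,-1,9)→(9,1,17)
reduced (well bottom): (9,1,17) with a≤c, −a<b≤a
well minimum = a = 9

9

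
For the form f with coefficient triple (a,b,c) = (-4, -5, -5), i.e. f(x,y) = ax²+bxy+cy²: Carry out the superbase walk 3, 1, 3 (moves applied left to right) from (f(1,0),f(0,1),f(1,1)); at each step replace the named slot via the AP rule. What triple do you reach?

start (-4,-5,-14) = (f(1,0),f(0,1),f(1,1))
replace slot 3: 2·((-4)+(-5)) − (-14) = -4 → (-4,-5,-4)
replace slot 1: 2·((-5)+(-4)) − (-4) = -14 → (-14,-5,-4)
replace slot 3: 2·((-14)+(-5)) − (-4) = -34 → (-14,-5,-34)

-14,-5,-34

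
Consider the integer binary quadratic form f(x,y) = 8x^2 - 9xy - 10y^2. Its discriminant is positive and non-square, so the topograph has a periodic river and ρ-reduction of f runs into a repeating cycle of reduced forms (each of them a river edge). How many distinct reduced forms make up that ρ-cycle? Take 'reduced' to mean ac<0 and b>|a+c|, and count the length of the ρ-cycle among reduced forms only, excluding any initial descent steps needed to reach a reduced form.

D = 401, ⌊√D⌋ = 20
descent: ρ → (-10,9,8)  [lands on river]
river: ρ → (8,7,-11)
river: ρ → (-11,15,4)
river: ρ → (4,17,-7)
river: ρ → (-7,11,10)
river: ρ → (10,9,-8)
river: ρ → (-8,7,11)
river: ρ → (11,15,-4)
river: ρ → (-4,17,7)
river: ρ → (7,11,-10)
ρ-cycle length = 10 (tail of 1 descent step not counted)

10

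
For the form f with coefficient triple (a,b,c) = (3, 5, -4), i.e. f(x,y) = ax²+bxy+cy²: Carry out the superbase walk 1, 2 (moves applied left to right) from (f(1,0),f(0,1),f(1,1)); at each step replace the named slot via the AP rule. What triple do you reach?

start (3,-4,4) = (f(1,0),f(0,1),f(1,1))
replace slot 1: 2·((-4)+4) − 3 = -3 → (-3,-4,4)
replace slot 2: 2·((-3)+4) − (-4) = 6 → (-3,6,4)

-3,6,4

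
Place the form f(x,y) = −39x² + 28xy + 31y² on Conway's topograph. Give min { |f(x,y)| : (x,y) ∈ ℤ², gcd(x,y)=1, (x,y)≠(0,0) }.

river: ρ → (31,34,-36)
river: ρ → (-36,38,29)
river: ρ → (29,20,-45)
river: ρ → (-45,70,4)
river: ρ → (4,74,-9)
river: ρ → (-9,70,20)
river: ρ → (20,50,-39)
river: ρ → (-39,28,31)
closes: descent 0, river 8
min |a| on river = 4

4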